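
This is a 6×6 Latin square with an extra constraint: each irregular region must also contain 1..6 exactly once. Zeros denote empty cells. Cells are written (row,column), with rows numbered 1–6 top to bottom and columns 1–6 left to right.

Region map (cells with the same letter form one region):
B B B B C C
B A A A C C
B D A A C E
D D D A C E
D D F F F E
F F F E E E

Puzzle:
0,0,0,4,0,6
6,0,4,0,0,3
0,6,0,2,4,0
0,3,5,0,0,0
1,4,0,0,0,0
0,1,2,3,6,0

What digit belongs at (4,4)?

6

(2,2) = 5 (sole candidate).
(2,4) = 1 (sole candidate).
(2,5) = 2 (sole candidate).
(3,3) = 3 (sole candidate).
(4,1) = 2 (sole candidate).
(4,4) = 6: row 4 has {2,3,5}; col 4 has {1,2,3,4}; region has {1,2,3,4,5} → only 6 remains.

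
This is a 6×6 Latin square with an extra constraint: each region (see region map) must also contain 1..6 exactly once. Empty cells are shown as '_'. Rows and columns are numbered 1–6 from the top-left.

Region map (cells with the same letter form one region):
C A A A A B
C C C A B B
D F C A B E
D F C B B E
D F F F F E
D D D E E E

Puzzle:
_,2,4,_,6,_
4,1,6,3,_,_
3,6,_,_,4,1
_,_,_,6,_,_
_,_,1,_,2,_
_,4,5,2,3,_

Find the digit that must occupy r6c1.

r1c1 = 5 (sole candidate).
r1c4 = 1 (sole candidate).
r1c6 = 3 (sole candidate).
r2c5 = 5 (sole candidate).
r2c6 = 2 (sole candidate).
r3c3 = 2 (sole candidate).
r3c4 = 5 (sole candidate).
r4c3 = 3 (sole candidate).
r4c5 = 1 (sole candidate).
r5c1 = 6 (sole candidate).
r5c4 = 4 (sole candidate).
r5c6 = 5 (sole candidate).
r6c1 = 1: row 6 has {2,3,4,5}; col 1 has {3,4,5,6}; region has {3,4,5,6} → only 1 remains.

1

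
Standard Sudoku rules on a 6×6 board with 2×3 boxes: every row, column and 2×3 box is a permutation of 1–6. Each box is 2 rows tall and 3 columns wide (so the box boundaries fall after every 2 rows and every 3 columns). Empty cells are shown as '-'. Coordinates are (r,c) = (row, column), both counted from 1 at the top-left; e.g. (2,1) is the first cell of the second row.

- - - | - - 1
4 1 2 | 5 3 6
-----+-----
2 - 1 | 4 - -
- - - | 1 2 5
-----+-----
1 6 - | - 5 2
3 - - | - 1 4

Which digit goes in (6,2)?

(1,4) = 2 (sole candidate).
(1,5) = 4 (sole candidate).
(3,5) = 6 (sole candidate).
(3,6) = 3 (sole candidate).
(4,1) = 6 (sole candidate).
(5,3) = 4 (sole candidate).
(5,4) = 3 (sole candidate).
(6,3) = 5 (sole candidate).
(6,4) = 6 (sole candidate).
(1,1) = 5 (sole candidate).
(1,2) = 3 (sole candidate).
(1,3) = 6 (sole candidate).
(3,2) = 5 (sole candidate).
(4,2) = 4 (sole candidate).
(4,3) = 3 (sole candidate).
(6,2) = 2: row 6 has {1,3,4,5,6}; col 2 has {1,3,4,5,6}; box has {1,3,4,5,6} → only 2 remains.

2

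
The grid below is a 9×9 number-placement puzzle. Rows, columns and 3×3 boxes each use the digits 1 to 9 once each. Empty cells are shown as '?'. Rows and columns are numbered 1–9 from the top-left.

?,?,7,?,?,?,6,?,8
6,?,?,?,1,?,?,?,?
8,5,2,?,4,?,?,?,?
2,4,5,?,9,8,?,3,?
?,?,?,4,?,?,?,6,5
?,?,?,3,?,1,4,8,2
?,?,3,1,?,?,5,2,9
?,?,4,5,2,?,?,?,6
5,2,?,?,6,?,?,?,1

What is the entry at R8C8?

R2C3 = 9 (sole candidate).
R4C9 = 7 (sole candidate).
R5C5 = 7 (sole candidate).
R5C6 = 2 (sole candidate).
R6C3 = 6 (sole candidate).
R6C5 = 5 (sole candidate).
R7C1 = 7 (sole candidate).
R7C5 = 8 (sole candidate).
R7C6 = 4 (sole candidate).
R8C8 = 7: row 8 has {2,4,5,6}; col 8 has {2,3,6,8}; box has {1,2,5,6,9} → only 7 remains.

7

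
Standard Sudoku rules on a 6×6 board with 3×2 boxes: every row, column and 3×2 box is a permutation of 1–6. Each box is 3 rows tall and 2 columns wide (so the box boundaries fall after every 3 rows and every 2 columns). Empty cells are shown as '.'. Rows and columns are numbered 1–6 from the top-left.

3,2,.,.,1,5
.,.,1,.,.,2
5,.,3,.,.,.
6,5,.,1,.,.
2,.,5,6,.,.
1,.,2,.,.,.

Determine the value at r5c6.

1

r1c4 = 4: row 1 has {1,2,3,5}; col 4 has {1,6}; box has {1,3} → only 4 remains.
r2c1 = 4: row 2 has {1,2}; col 1 has {1,2,3,5,6}; box has {2,3,5} → only 4 remains.
r2c2 = 6: row 2 has {1,2,4}; col 2 has {2,5}; box has {2,3,4,5} → only 6 remains.
r2c4 = 5: row 2 has {1,2,4,6}; col 4 has {1,4,6}; box has {1,3,4} → only 5 remains.
r2c5 = 3: row 2 has {1,2,4,5,6}; col 5 has {1}; box has {1,2,5} → only 3 remains.
r3c2 = 1: row 3 has {3,5}; col 2 has {2,5,6}; box has {2,3,4,5,6} → only 1 remains.
r3c4 = 2: row 3 has {1,3,5}; col 4 has {1,4,5,6}; box has {1,3,4,5} → only 2 remains.
r4c3 = 4: row 4 has {1,5,6}; col 3 has {1,2,3,5}; box has {1,2,5,6} → only 4 remains.
r4c5 = 2: row 4 has {1,4,5,6}; col 5 has {1,3}; box has {} → only 2 remains.
r4c6 = 3: row 4 has {1,2,4,5,6}; col 6 has {2,5}; box has {2} → only 3 remains.
r5c5 = 4: row 5 has {2,5,6}; col 5 has {1,2,3}; box has {2,3} → only 4 remains.
r5c6 = 1: row 5 has {2,4,5,6}; col 6 has {2,3,5}; box has {2,3,4} → only 1 remains.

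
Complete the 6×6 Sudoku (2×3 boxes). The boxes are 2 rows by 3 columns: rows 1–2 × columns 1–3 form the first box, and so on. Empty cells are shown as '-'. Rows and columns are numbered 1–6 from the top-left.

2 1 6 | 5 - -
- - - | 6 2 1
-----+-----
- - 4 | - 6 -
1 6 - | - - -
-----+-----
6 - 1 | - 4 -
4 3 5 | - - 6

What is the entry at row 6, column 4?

2

row 1, column 5 = 3 (sole candidate).
row 1, column 6 = 4 (sole candidate).
row 2, column 3 = 3 (sole candidate).
row 4, column 3 = 2 (sole candidate).
row 4, column 5 = 5 (sole candidate).
row 4, column 6 = 3 (sole candidate).
row 5, column 2 = 2 (sole candidate).
row 5, column 4 = 3 (sole candidate).
row 5, column 6 = 5 (sole candidate).
row 6, column 5 = 1 (sole candidate).
row 2, column 1 = 5 (sole candidate).
row 2, column 2 = 4 (sole candidate).
row 3, column 1 = 3 (sole candidate).
row 3, column 2 = 5 (sole candidate).
row 3, column 6 = 2 (sole candidate).
row 4, column 4 = 4 (sole candidate).
row 6, column 4 = 2: row 6 has {1,3,4,5,6}; col 4 has {3,4,5,6}; box has {1,3,4,5,6} → only 2 remains.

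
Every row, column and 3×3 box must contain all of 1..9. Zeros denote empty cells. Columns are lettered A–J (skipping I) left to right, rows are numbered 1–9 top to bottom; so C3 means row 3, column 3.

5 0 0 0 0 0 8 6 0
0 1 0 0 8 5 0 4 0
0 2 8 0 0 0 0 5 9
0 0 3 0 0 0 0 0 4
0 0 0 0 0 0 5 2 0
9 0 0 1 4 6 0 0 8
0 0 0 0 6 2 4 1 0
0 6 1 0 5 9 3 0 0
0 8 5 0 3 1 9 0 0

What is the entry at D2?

G6 = 7 (sole candidate).
H6 = 3 (sole candidate).
H9 = 7 (sole candidate).
G2 = 2 (sole candidate).
G3 = 1 (sole candidate).
G4 = 6 (sole candidate).
H4 = 9 (sole candidate).
J5 = 1 (sole candidate).
B6 = 5 (sole candidate).
C6 = 2 (sole candidate).
J7 = 5 (sole candidate).
H8 = 8 (sole candidate).
J8 = 2 (sole candidate).
D9 = 4 (sole candidate).
J9 = 6 (sole candidate).
E3 = 7 (sole candidate).
B4 = 7 (sole candidate).
E4 = 2 (sole candidate).
F4 = 8 (sole candidate).
B5 = 4 (sole candidate).
C5 = 6 (sole candidate).
E5 = 9 (sole candidate).
D8 = 7 (sole candidate).
A9 = 2 (sole candidate).
E1 = 1 (sole candidate).
A4 = 1 (sole candidate).
D4 = 5 (sole candidate).
A5 = 8 (sole candidate).
D5 = 3 (sole candidate).
F5 = 7 (sole candidate).
D7 = 8 (sole candidate).
A8 = 4 (sole candidate).
D3 = 6 (sole candidate).
D2 = 9: row 2 has {1,2,4,5,8}; col 4 has {1,3,4,5,6,7,8}; box has {1,5,6,7,8} → only 9 remains.

9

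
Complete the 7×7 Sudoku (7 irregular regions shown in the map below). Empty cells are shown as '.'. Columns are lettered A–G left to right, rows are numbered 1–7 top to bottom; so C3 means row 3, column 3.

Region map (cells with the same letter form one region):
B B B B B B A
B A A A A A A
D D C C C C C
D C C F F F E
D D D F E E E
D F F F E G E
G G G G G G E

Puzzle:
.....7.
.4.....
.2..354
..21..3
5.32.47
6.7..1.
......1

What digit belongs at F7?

2

F4 = 6 (sole candidate).
B5 = 1 (sole candidate).
E5 = 6 (sole candidate).
A3 = 7 (sole candidate).
D3 = 6 (sole candidate).
A4 = 4 (sole candidate).
B4 = 7 (sole candidate).
E4 = 5 (sole candidate).
B6 = 3 (sole candidate).
D6 = 4 (sole candidate).
E6 = 2 (sole candidate).
G6 = 5 (sole candidate).
C3 = 1 (sole candidate).
E2 = 1 (hidden single in region A).
E1 = 4 (sole candidate).
E7 = 7 (sole candidate).
A1 = 1 (hidden single in row 1).
G1 = 2 (hidden single in row 1).
D1 = 3 (hidden single in row 1).
A2 = 2 (sole candidate).
F2 = 3 (sole candidate).
G2 = 6 (sole candidate).
A7 = 3 (sole candidate).
D7 = 5 (sole candidate).
F7 = 2: row 7 has {1,3,5,7}; col 6 has {1,3,4,5,6,7}; region has {1,3,5,7} → only 2 remains.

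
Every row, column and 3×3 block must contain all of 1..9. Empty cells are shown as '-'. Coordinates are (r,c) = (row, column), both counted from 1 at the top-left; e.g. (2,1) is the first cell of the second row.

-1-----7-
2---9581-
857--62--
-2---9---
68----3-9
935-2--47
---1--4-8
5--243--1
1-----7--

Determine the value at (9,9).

(7,6) = 7: row 7 has {1,4,8}; col 6 has {3,5,6,9}; box has {1,2,3,4} → only 7 remains.
(9,6) = 8: row 9 has {1,7}; col 6 has {3,5,6,7,9}; box has {1,2,3,4,7} → only 8 remains.
(6,6) = 1: row 6 has {2,3,4,5,7,9}; col 6 has {3,5,6,7,8,9}; box has {2,9} → only 1 remains.
(6,7) = 6: row 6 has {1,2,3,4,5,7,9}; col 7 has {2,3,4,7,8}; box has {3,4,7,9} → only 6 remains.
(7,1) = 3: row 7 has {1,4,7,8}; col 1 has {1,2,5,6,8,9}; box has {1,5} → only 3 remains.
(8,7) = 9: row 8 has {1,2,3,4,5}; col 7 has {2,3,4,6,7,8}; box has {1,4,7,8} → only 9 remains.
(8,8) = 6: row 8 has {1,2,3,4,5,9}; col 8 has {1,4,7}; box has {1,4,7,8,9} → only 6 remains.
(1,1) = 4: row 1 has {1,7}; col 1 has {1,2,3,5,6,8,9}; box has {1,2,5,7,8} → only 4 remains.
(1,6) = 2: row 1 has {1,4,7}; col 6 has {1,3,5,6,7,8,9}; box has {5,6,9} → only 2 remains.
(1,7) = 5: row 1 has {1,2,4,7}; col 7 has {2,3,4,6,7,8,9}; box has {1,2,7,8} → only 5 remains.
(2,2) = 6: row 2 has {1,2,5,8,9}; col 2 has {1,2,3,5,8}; box has {1,2,4,5,7,8} → only 6 remains.
(2,3) = 3: row 2 has {1,2,5,6,8,9}; col 3 has {5,7}; box has {1,2,4,5,6,7,8} → only 3 remains.
(2,9) = 4: row 2 has {1,2,3,5,6,8,9}; col 9 has {1,7,8,9}; box has {1,2,5,7,8} → only 4 remains.
(3,9) = 3: row 3 has {2,5,6,7,8}; col 9 has {1,4,7,8,9}; box has {1,2,4,5,7,8} → only 3 remains.
(4,1) = 7: row 4 has {2,9}; col 1 has {1,2,3,4,5,6,8,9}; box has {2,3,5,6,8,9} → only 7 remains.
(4,7) = 1: row 4 has {2,7,9}; col 7 has {2,3,4,5,6,7,8,9}; box has {3,4,6,7,9} → only 1 remains.
(4,9) = 5: row 4 has {1,2,7,9}; col 9 has {1,3,4,7,8,9}; box has {1,3,4,6,7,9} → only 5 remains.
(5,6) = 4: row 5 has {3,6,8,9}; col 6 has {1,2,3,5,6,7,8,9}; box has {1,2,9} → only 4 remains.
(5,8) = 2: row 5 has {3,4,6,8,9}; col 8 has {1,4,6,7}; box has {1,3,4,5,6,7,9} → only 2 remains.
(6,4) = 8: row 6 has {1,2,3,4,5,6,7,9}; col 4 has {1,2}; box has {1,2,4,9} → only 8 remains.
(7,2) = 9: row 7 has {1,3,4,7,8}; col 2 has {1,2,3,5,6,8}; box has {1,3,5} → only 9 remains.
(7,8) = 5: row 7 has {1,3,4,7,8,9}; col 8 has {1,2,4,6,7}; box has {1,4,6,7,8,9} → only 5 remains.
(8,2) = 7: row 8 has {1,2,3,4,5,6,9}; col 2 has {1,2,3,5,6,8,9}; box has {1,3,5,9} → only 7 remains.
(8,3) = 8: row 8 has {1,2,3,4,5,6,7,9}; col 3 has {3,5,7}; box has {1,3,5,7,9} → only 8 remains.
(9,2) = 4: row 9 has {1,7,8}; col 2 has {1,2,3,5,6,7,8,9}; box has {1,3,5,7,8,9} → only 4 remains.
(9,8) = 3: row 9 has {1,4,7,8}; col 8 has {1,2,4,5,6,7}; box has {1,4,5,6,7,8,9} → only 3 remains.
(9,9) = 2: row 9 has {1,3,4,7,8}; col 9 has {1,3,4,5,7,8,9}; box has {1,3,4,5,6,7,8,9} → only 2 remains.

2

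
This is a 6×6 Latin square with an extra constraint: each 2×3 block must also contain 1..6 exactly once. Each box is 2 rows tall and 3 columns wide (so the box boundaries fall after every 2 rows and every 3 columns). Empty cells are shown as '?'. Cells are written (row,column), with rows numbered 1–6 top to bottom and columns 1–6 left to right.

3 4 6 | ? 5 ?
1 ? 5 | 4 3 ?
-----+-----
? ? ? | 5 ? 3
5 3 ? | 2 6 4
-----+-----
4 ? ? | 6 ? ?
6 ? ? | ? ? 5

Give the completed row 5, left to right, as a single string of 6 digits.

453621

(1,4) = 1: row 1 has {3,4,5,6}; col 4 has {2,4,5,6}; box has {3,4,5} → only 1 remains.
(1,6) = 2: row 1 has {1,3,4,5,6}; col 6 has {3,4,5}; box has {1,3,4,5} → only 2 remains.
(2,2) = 2: row 2 has {1,3,4,5}; col 2 has {3,4}; box has {1,3,4,5,6} → only 2 remains.
(2,6) = 6: row 2 has {1,2,3,4,5}; col 6 has {2,3,4,5}; box has {1,2,3,4,5} → only 6 remains.
(3,1) = 2: row 3 has {3,5}; col 1 has {1,3,4,5,6}; box has {3,5} → only 2 remains.
(3,5) = 1: row 3 has {2,3,5}; col 5 has {3,5,6}; box has {2,3,4,5,6} → only 1 remains.
(4,3) = 1: row 4 has {2,3,4,5,6}; col 3 has {5,6}; box has {2,3,5} → only 1 remains.
(5,5) = 2: row 5 has {4,6}; col 5 has {1,3,5,6}; box has {5,6} → only 2 remains.
(5,6) = 1: row 5 has {2,4,6}; col 6 has {2,3,4,5,6}; box has {2,5,6} → only 1 remains.
(6,2) = 1: row 6 has {5,6}; col 2 has {2,3,4}; box has {4,6} → only 1 remains.
(6,4) = 3: row 6 has {1,5,6}; col 4 has {1,2,4,5,6}; box has {1,2,5,6} → only 3 remains.
(6,5) = 4: row 6 has {1,3,5,6}; col 5 has {1,2,3,5,6}; box has {1,2,3,5,6} → only 4 remains.
(3,2) = 6: row 3 has {1,2,3,5}; col 2 has {1,2,3,4}; box has {1,2,3,5} → only 6 remains.
(3,3) = 4: row 3 has {1,2,3,5,6}; col 3 has {1,5,6}; box has {1,2,3,5,6} → only 4 remains.
(5,2) = 5: row 5 has {1,2,4,6}; col 2 has {1,2,3,4,6}; box has {1,4,6} → only 5 remains.
(5,3) = 3: row 5 has {1,2,4,5,6}; col 3 has {1,4,5,6}; box has {1,4,5,6} → only 3 remains.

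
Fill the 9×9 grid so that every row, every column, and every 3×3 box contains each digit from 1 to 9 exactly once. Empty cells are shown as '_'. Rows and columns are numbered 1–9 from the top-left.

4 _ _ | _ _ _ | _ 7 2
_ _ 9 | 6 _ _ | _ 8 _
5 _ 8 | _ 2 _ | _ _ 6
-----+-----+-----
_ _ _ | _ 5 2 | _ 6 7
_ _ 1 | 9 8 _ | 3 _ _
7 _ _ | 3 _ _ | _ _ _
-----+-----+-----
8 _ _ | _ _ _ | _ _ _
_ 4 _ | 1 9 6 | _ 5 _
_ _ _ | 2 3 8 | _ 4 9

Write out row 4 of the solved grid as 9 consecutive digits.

983452167

R1C5 = 1: row 1 has {2,4,7}; col 5 has {2,3,5,8,9}; box has {2,6} → only 1 remains.
R4C4 = 4: row 4 has {2,5,6,7}; col 4 has {1,2,3,6,9}; box has {2,3,5,8,9} → only 4 remains.
R5C6 = 7: row 5 has {1,3,8,9}; col 6 has {2,6,8}; box has {2,3,4,5,8,9} → only 7 remains.
R5C8 = 2: row 5 has {1,3,7,8,9}; col 8 has {4,5,6,7,8}; box has {3,6,7} → only 2 remains.
R6C5 = 6: row 6 has {3,7}; col 5 has {1,2,3,5,8,9}; box has {2,3,4,5,7,8,9} → only 6 remains.
R6C6 = 1: row 6 has {3,6,7}; col 6 has {2,6,7,8}; box has {2,3,4,5,6,7,8,9} → only 1 remains.
R6C8 = 9: row 6 has {1,3,6,7}; col 8 has {2,4,5,6,7,8}; box has {2,3,6,7} → only 9 remains.
R3C4 = 7: row 3 has {2,5,6,8}; col 4 has {1,2,3,4,6,9}; box has {1,2,6} → only 7 remains.
R4C3 = 3: row 4 has {2,4,5,6,7}; col 3 has {1,8,9}; box has {1,7} → only 3 remains.
R5C1 = 6: row 5 has {1,2,3,7,8,9}; col 1 has {4,5,7,8}; box has {1,3,7} → only 6 remains.
R5C2 = 5: row 5 has {1,2,3,6,7,8,9}; col 2 has {4}; box has {1,3,6,7} → only 5 remains.
R5C9 = 4: row 5 has {1,2,3,5,6,7,8,9}; col 9 has {2,6,7,9}; box has {2,3,6,7,9} → only 4 remains.
R7C4 = 5: row 7 has {8}; col 4 has {1,2,3,4,6,7,9}; box has {1,2,3,6,8,9} → only 5 remains.
R7C6 = 4: row 7 has {5,8}; col 6 has {1,2,6,7,8}; box has {1,2,3,5,6,8,9} → only 4 remains.
R9C1 = 1: row 9 has {2,3,4,8,9}; col 1 has {4,5,6,7,8}; box has {4,8} → only 1 remains.
R1C3 = 6: row 1 has {1,2,4,7}; col 3 has {1,3,8,9}; box has {4,5,8,9} → only 6 remains.
R1C4 = 8: row 1 has {1,2,4,6,7}; col 4 has {1,2,3,4,5,6,7,9}; box has {1,2,6,7} → only 8 remains.
R2C5 = 4: row 2 has {6,8,9}; col 5 has {1,2,3,5,6,8,9}; box has {1,2,6,7,8} → only 4 remains.
R4C1 = 9: row 4 has {2,3,4,5,6,7}; col 1 has {1,4,5,6,7,8}; box has {1,3,5,6,7} → only 9 remains.
R4C2 = 8: row 4 has {2,3,4,5,6,7,9}; col 2 has {4,5}; box has {1,3,5,6,7,9} → only 8 remains.
R4C7 = 1: row 4 has {2,3,4,5,6,7,8,9}; col 7 has {3}; box has {2,3,4,6,7,9} → only 1 remains.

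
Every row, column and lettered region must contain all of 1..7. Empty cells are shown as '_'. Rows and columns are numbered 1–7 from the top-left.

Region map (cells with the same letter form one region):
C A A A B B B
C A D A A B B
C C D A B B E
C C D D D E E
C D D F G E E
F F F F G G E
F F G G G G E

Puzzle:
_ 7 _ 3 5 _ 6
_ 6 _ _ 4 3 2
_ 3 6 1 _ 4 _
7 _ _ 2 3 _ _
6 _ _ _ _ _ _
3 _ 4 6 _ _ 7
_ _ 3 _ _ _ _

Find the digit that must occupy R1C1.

R1C3 = 2: row 1 has {3,5,6,7}; col 3 has {3,4,6}; region has {1,3,4,6,7} → only 2 remains.
R1C6 = 1: row 1 has {2,3,5,6,7}; col 6 has {3,4}; region has {2,3,4,5,6} → only 1 remains.
R2C4 = 5: row 2 has {2,3,4,6}; col 4 has {1,2,3,6}; region has {1,2,3,4,6,7} → only 5 remains.
R3C5 = 7: row 3 has {1,3,4,6}; col 5 has {3,4,5}; region has {1,2,3,4,5,6} → only 7 remains.
R3C7 = 5: row 3 has {1,3,4,6,7}; col 7 has {2,6,7}; region has {7} → only 5 remains.
R4C6 = 6: row 4 has {2,3,7}; col 6 has {1,3,4}; region has {5,7} → only 6 remains.
R5C4 = 7: row 5 has {6}; col 4 has {1,2,3,5,6}; region has {3,4,6} → only 7 remains.
R5C6 = 2: row 5 has {6,7}; col 6 has {1,3,4,6}; region has {5,6,7} → only 2 remains.
R6C6 = 5: row 6 has {3,4,6,7}; col 6 has {1,2,3,4,6}; region has {3} → only 5 remains.
R7C4 = 4: row 7 has {3}; col 4 has {1,2,3,5,6,7}; region has {3,5} → only 4 remains.
R7C6 = 7: row 7 has {3,4}; col 6 has {1,2,3,4,5,6}; region has {3,4,5} → only 7 remains.
R7C7 = 1: row 7 has {3,4,7}; col 7 has {2,5,6,7}; region has {2,5,6,7} → only 1 remains.
R1C1 = 4: row 1 has {1,2,3,5,6,7}; col 1 has {3,6,7}; region has {3,6,7} → only 4 remains.

4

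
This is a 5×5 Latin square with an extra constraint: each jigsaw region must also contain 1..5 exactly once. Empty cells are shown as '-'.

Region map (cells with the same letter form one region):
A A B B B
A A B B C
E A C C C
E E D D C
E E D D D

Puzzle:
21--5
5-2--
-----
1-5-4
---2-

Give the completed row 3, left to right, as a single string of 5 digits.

R4C4 = 3 (sole candidate).
R5C5 = 1 (sole candidate).
R1C4 = 4 (sole candidate).
R2C4 = 1 (sole candidate).
R2C5 = 3 (sole candidate).
R3C3 = 1: row 3 has {}; col 3 has {2,5}; region has {3,4} → only 1 remains.
R3C4 = 5: row 3 has {1}; col 4 has {1,2,3,4}; region has {1,3,4} → only 5 remains.
R3C5 = 2: row 3 has {1,5}; col 5 has {1,3,4,5}; region has {1,3,4,5} → only 2 remains.
R4C2 = 2 (sole candidate).
R5C3 = 4 (sole candidate).
R1C3 = 3 (sole candidate).
R2C2 = 4 (sole candidate).
R3C2 = 3: row 3 has {1,2,5}; col 2 has {1,2,4}; region has {1,2,4,5} → only 3 remains.
R5C1 = 3 (sole candidate).
R5C2 = 5 (sole candidate).
R3C1 = 4: row 3 has {1,2,3,5}; col 1 has {1,2,3,5}; region has {1,2,3,5} → only 4 remains.

43152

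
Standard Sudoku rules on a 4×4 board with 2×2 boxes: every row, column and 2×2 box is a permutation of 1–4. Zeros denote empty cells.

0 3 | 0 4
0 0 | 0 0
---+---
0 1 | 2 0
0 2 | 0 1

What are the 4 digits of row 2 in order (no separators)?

r1c3 = 1 (sole candidate).
r2c2 = 4: row 2 has {}; col 2 has {1,2,3}; box has {3} → only 4 remains.
r2c3 = 3: row 2 has {4}; col 3 has {1,2}; box has {1,4} → only 3 remains.
r2c4 = 2: row 2 has {3,4}; col 4 has {1,4}; box has {1,3,4} → only 2 remains.
r3c4 = 3 (sole candidate).
r4c3 = 4 (sole candidate).
r1c1 = 2 (sole candidate).
r2c1 = 1: row 2 has {2,3,4}; col 1 has {2}; box has {2,3,4} → only 1 remains.

1432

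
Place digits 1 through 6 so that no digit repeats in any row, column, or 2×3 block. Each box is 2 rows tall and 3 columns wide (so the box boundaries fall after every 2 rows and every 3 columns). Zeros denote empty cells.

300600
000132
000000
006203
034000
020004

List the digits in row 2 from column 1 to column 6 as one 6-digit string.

row 1, column 6 = 5: row 1 has {3,6}; col 6 has {2,3,4}; box has {1,2,3,6} → only 5 remains.
row 2, column 3 = 5: row 2 has {1,2,3}; col 3 has {4,6}; box has {3} → only 5 remains.
row 5, column 4 = 5: row 5 has {3,4}; col 4 has {1,2,6}; box has {4} → only 5 remains.
row 6, column 3 = 1: row 6 has {2,4}; col 3 has {4,5,6}; box has {2,3,4} → only 1 remains.
row 6, column 4 = 3: row 6 has {1,2,4}; col 4 has {1,2,5,6}; box has {4,5} → only 3 remains.
row 6, column 5 = 6: row 6 has {1,2,3,4}; col 5 has {3}; box has {3,4,5} → only 6 remains.
row 1, column 3 = 2: row 1 has {3,5,6}; col 3 has {1,4,5,6}; box has {3,5} → only 2 remains.
row 1, column 5 = 4: row 1 has {2,3,5,6}; col 5 has {3,6}; box has {1,2,3,5,6} → only 4 remains.
row 3, column 3 = 3: row 3 has {}; col 3 has {1,2,4,5,6}; box has {6} → only 3 remains.
row 3, column 4 = 4: row 3 has {3}; col 4 has {1,2,3,5,6}; box has {2,3} → only 4 remains.
row 5, column 1 = 6: row 5 has {3,4,5}; col 1 has {3}; box has {1,2,3,4} → only 6 remains.
row 5, column 6 = 1: row 5 has {3,4,5,6}; col 6 has {2,3,4,5}; box has {3,4,5,6} → only 1 remains.
row 6, column 1 = 5: row 6 has {1,2,3,4,6}; col 1 has {3,6}; box has {1,2,3,4,6} → only 5 remains.
row 1, column 2 = 1: row 1 has {2,3,4,5,6}; col 2 has {2,3}; box has {2,3,5} → only 1 remains.
row 2, column 1 = 4: row 2 has {1,2,3,5}; col 1 has {3,5,6}; box has {1,2,3,5} → only 4 remains.
row 2, column 2 = 6: row 2 has {1,2,3,4,5}; col 2 has {1,2,3}; box has {1,2,3,4,5} → only 6 remains.

465132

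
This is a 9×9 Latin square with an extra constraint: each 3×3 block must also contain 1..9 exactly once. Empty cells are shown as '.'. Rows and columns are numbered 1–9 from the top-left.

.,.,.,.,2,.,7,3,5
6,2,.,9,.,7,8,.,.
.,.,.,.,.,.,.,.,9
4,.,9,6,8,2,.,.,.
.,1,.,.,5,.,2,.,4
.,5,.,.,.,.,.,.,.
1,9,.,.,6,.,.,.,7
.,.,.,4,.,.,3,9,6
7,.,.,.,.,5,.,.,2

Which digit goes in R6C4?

1

R2C9 = 1 (sole candidate).
R4C9 = 3 (sole candidate).
R6C9 = 8 (sole candidate).
R8C2 = 8 (sole candidate).
R8C6 = 1 (sole candidate).
R1C2 = 4 (sole candidate).
R2C8 = 4 (sole candidate).
R3C7 = 6 (sole candidate).
R3C8 = 2 (sole candidate).
R4C2 = 7 (sole candidate).
R8C5 = 7 (sole candidate).
R2C5 = 3 (sole candidate).
R3C2 = 3 (sole candidate).
R9C2 = 6 (sole candidate).
R9C5 = 9 (sole candidate).
R2C3 = 5 (sole candidate).
R3C1 = 8 (sole candidate).
R3C6 = 4 (sole candidate).
R5C1 = 3 (sole candidate).
R5C4 = 7 (sole candidate).
R5C6 = 9 (sole candidate).
R5C8 = 6 (sole candidate).
R6C1 = 2 (sole candidate).
R6C3 = 6 (sole candidate).
R6C6 = 3 (sole candidate).
R7C6 = 8 (sole candidate).
R7C8 = 5 (sole candidate).
R8C1 = 5 (sole candidate).
R8C3 = 2 (sole candidate).
R9C4 = 3 (sole candidate).
R1C1 = 9 (sole candidate).
R1C3 = 1 (sole candidate).
R1C4 = 8 (sole candidate).
R1C6 = 6 (sole candidate).
R3C3 = 7 (sole candidate).
R3C5 = 1 (sole candidate).
R4C8 = 1 (sole candidate).
R5C3 = 8 (sole candidate).
R6C4 = 1: row 6 has {2,3,5,6,8}; col 4 has {3,4,6,7,8,9}; box has {2,3,5,6,7,8,9} → only 1 remains.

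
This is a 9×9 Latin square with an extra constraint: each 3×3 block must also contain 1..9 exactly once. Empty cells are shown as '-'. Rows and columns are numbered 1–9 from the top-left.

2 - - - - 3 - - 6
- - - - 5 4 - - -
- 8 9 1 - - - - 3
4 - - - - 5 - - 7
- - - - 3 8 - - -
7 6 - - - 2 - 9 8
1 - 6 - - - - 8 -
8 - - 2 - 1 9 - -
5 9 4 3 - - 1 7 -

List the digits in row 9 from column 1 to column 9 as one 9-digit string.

594386172

R3C1 = 6: row 3 has {1,3,8,9}; col 1 has {1,2,4,5,7,8}; box has {2,8,9} → only 6 remains.
R3C6 = 7: row 3 has {1,3,6,8,9}; col 6 has {1,2,3,4,5,8}; box has {1,3,4,5} → only 7 remains.
R5C1 = 9: row 5 has {3,8}; col 1 has {1,2,4,5,6,7,8}; box has {4,6,7} → only 9 remains.
R6C4 = 4: row 6 has {2,6,7,8,9}; col 4 has {1,2,3}; box has {2,3,5,8} → only 4 remains.
R6C5 = 1: row 6 has {2,4,6,7,8,9}; col 5 has {3,5}; box has {2,3,4,5,8} → only 1 remains.
R7C6 = 9: row 7 has {1,6,8}; col 6 has {1,2,3,4,5,7,8}; box has {1,2,3} → only 9 remains.
R9C6 = 6: row 9 has {1,3,4,5,7,9}; col 6 has {1,2,3,4,5,7,8,9}; box has {1,2,3,9} → only 6 remains.
R9C9 = 2: row 9 has {1,3,4,5,6,7,9}; col 9 has {3,6,7,8}; box has {1,7,8,9} → only 2 remains.
R2C1 = 3: row 2 has {4,5}; col 1 has {1,2,4,5,6,7,8,9}; box has {2,6,8,9} → only 3 remains.
R3C5 = 2: row 3 has {1,3,6,7,8,9}; col 5 has {1,3,5}; box has {1,3,4,5,7} → only 2 remains.
R9C5 = 8: row 9 has {1,2,3,4,5,6,7,9}; col 5 has {1,2,3,5}; box has {1,2,3,6,9} → only 8 remains.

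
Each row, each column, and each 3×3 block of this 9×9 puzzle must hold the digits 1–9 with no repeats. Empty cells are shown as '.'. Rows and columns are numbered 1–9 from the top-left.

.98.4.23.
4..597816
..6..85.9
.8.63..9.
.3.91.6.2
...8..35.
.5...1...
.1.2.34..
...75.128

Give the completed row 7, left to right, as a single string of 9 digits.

r1c4 = 1: row 1 has {2,3,4,8,9}; col 4 has {2,5,6,7,8,9}; box has {4,5,7,8,9} → only 1 remains.
r1c6 = 6: row 1 has {1,2,3,4,8,9}; col 6 has {1,3,7,8}; box has {1,4,5,7,8,9} → only 6 remains.
r1c9 = 7: row 1 has {1,2,3,4,6,8,9}; col 9 has {2,6,8,9}; box has {1,2,3,5,6,8,9} → only 7 remains.
r2c2 = 2: row 2 has {1,4,5,6,7,8,9}; col 2 has {1,3,5,8,9}; box has {4,6,8,9} → only 2 remains.
r2c3 = 3: row 2 has {1,2,4,5,6,7,8,9}; col 3 has {6,8}; box has {2,4,6,8,9} → only 3 remains.
r3c2 = 7: row 3 has {5,6,8,9}; col 2 has {1,2,3,5,8,9}; box has {2,3,4,6,8,9} → only 7 remains.
r3c4 = 3: row 3 has {5,6,7,8,9}; col 4 has {1,2,5,6,7,8,9}; box has {1,4,5,6,7,8,9} → only 3 remains.
r3c5 = 2: row 3 has {3,5,6,7,8,9}; col 5 has {1,3,4,5,9}; box has {1,3,4,5,6,7,8,9} → only 2 remains.
r3c8 = 4: row 3 has {2,3,5,6,7,8,9}; col 8 has {1,2,3,5,9}; box has {1,2,3,5,6,7,8,9} → only 4 remains.
r4c7 = 7: row 4 has {3,6,8,9}; col 7 has {1,2,3,4,5,6,8}; box has {2,3,5,6,9} → only 7 remains.
r5c8 = 8: row 5 has {1,2,3,6,9}; col 8 has {1,2,3,4,5,9}; box has {2,3,5,6,7,9} → only 8 remains.
r6c5 = 7: row 6 has {3,5,8}; col 5 has {1,2,3,4,5,9}; box has {1,3,6,8,9} → only 7 remains.
r7c4 = 4: row 7 has {1,5}; col 4 has {1,2,3,5,6,7,8,9}; box has {1,2,3,5,7} → only 4 remains.
r7c7 = 9: row 7 has {1,4,5}; col 7 has {1,2,3,4,5,6,7,8}; box has {1,2,4,8} → only 9 remains.
r7c9 = 3: row 7 has {1,4,5,9}; col 9 has {2,6,7,8,9}; box has {1,2,4,8,9} → only 3 remains.
r8c9 = 5: row 8 has {1,2,3,4}; col 9 has {2,3,6,7,8,9}; box has {1,2,3,4,8,9} → only 5 remains.
r9c6 = 9: row 9 has {1,2,5,7,8}; col 6 has {1,3,6,7,8}; box has {1,2,3,4,5,7} → only 9 remains.
r1c1 = 5: row 1 has {1,2,3,4,6,7,8,9}; col 1 has {4}; box has {2,3,4,6,7,8,9} → only 5 remains.
r3c1 = 1: row 3 has {2,3,4,5,6,7,8,9}; col 1 has {4,5}; box has {2,3,4,5,6,7,8,9} → only 1 remains.
r4c1 = 2: row 4 has {3,6,7,8,9}; col 1 has {1,4,5}; box has {3,8} → only 2 remains.
r5c1 = 7: row 5 has {1,2,3,6,8,9}; col 1 has {1,2,4,5}; box has {2,3,8} → only 7 remains.
r9c3 = 4: row 9 has {1,2,5,7,8,9}; col 3 has {3,6,8}; box has {1,5} → only 4 remains.
r5c3 = 5: row 5 has {1,2,3,6,7,8,9}; col 3 has {3,4,6,8}; box has {2,3,7,8} → only 5 remains.
r5c6 = 4: row 5 has {1,2,3,5,6,7,8,9}; col 6 has {1,3,6,7,8,9}; box has {1,3,6,7,8,9} → only 4 remains.
r6c6 = 2: row 6 has {3,5,7,8}; col 6 has {1,3,4,6,7,8,9}; box has {1,3,4,6,7,8,9} → only 2 remains.
r9c2 = 6: row 9 has {1,2,4,5,7,8,9}; col 2 has {1,2,3,5,7,8,9}; box has {1,4,5} → only 6 remains.
r4c3 = 1: row 4 has {2,3,6,7,8,9}; col 3 has {3,4,5,6,8}; box has {2,3,5,7,8} → only 1 remains.
r4c6 = 5: row 4 has {1,2,3,6,7,8,9}; col 6 has {1,2,3,4,6,7,8,9}; box has {1,2,3,4,6,7,8,9} → only 5 remains.
r4c9 = 4: row 4 has {1,2,3,5,6,7,8,9}; col 9 has {2,3,5,6,7,8,9}; box has {2,3,5,6,7,8,9} → only 4 remains.
r6c2 = 4: row 6 has {2,3,5,7,8}; col 2 has {1,2,3,5,6,7,8,9}; box has {1,2,3,5,7,8} → only 4 remains.
r6c3 = 9: row 6 has {2,3,4,5,7,8}; col 3 has {1,3,4,5,6,8}; box has {1,2,3,4,5,7,8} → only 9 remains.
r6c9 = 1: row 6 has {2,3,4,5,7,8,9}; col 9 has {2,3,4,5,6,7,8,9}; box has {2,3,4,5,6,7,8,9} → only 1 remains.
r7c1 = 8: row 7 has {1,3,4,5,9}; col 1 has {1,2,4,5,7}; box has {1,4,5,6} → only 8 remains.
r7c5 = 6: row 7 has {1,3,4,5,8,9}; col 5 has {1,2,3,4,5,7,9}; box has {1,2,3,4,5,7,9} → only 6 remains.
r7c8 = 7: row 7 has {1,3,4,5,6,8,9}; col 8 has {1,2,3,4,5,8,9}; box has {1,2,3,4,5,8,9} → only 7 remains.
r8c1 = 9: row 8 has {1,2,3,4,5}; col 1 has {1,2,4,5,7,8}; box has {1,4,5,6,8} → only 9 remains.
r8c3 = 7: row 8 has {1,2,3,4,5,9}; col 3 has {1,3,4,5,6,8,9}; box has {1,4,5,6,8,9} → only 7 remains.
r8c5 = 8: row 8 has {1,2,3,4,5,7,9}; col 5 has {1,2,3,4,5,6,7,9}; box has {1,2,3,4,5,6,7,9} → only 8 remains.
r8c8 = 6: row 8 has {1,2,3,4,5,7,8,9}; col 8 has {1,2,3,4,5,7,8,9}; box has {1,2,3,4,5,7,8,9} → only 6 remains.
r9c1 = 3: row 9 has {1,2,4,5,6,7,8,9}; col 1 has {1,2,4,5,7,8,9}; box has {1,4,5,6,7,8,9} → only 3 remains.
r6c1 = 6: row 6 has {1,2,3,4,5,7,8,9}; col 1 has {1,2,3,4,5,7,8,9}; box has {1,2,3,4,5,7,8,9} → only 6 remains.
r7c3 = 2: row 7 has {1,3,4,5,6,7,8,9}; col 3 has {1,3,4,5,6,7,8,9}; box has {1,3,4,5,6,7,8,9} → only 2 remains.

852461973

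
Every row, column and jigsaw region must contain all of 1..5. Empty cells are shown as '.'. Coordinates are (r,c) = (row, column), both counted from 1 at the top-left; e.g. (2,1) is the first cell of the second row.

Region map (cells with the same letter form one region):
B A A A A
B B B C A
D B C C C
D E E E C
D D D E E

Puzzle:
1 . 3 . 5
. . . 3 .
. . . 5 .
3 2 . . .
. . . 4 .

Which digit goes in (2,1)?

(1,2) = 4: row 1 has {1,3,5}; col 2 has {2}; region has {3,5} → only 4 remains.
(1,4) = 2: row 1 has {1,3,4,5}; col 4 has {3,4,5}; region has {3,4,5} → only 2 remains.
(2,2) = 5: row 2 has {3}; col 2 has {2,4}; region has {1} → only 5 remains.
(2,5) = 1: row 2 has {3,5}; col 5 has {5}; region has {2,3,4,5} → only 1 remains.
(3,2) = 3: row 3 has {5}; col 2 has {2,4,5}; region has {1,5} → only 3 remains.
(4,4) = 1: row 4 has {2,3}; col 4 has {2,3,4,5}; region has {2,4} → only 1 remains.
(4,5) = 4: row 4 has {1,2,3}; col 5 has {1,5}; region has {3,5} → only 4 remains.
(5,2) = 1: row 5 has {4}; col 2 has {2,3,4,5}; region has {3} → only 1 remains.
(5,5) = 3: row 5 has {1,4}; col 5 has {1,4,5}; region has {1,2,4} → only 3 remains.
(3,5) = 2: row 3 has {3,5}; col 5 has {1,3,4,5}; region has {3,4,5} → only 2 remains.
(4,3) = 5: row 4 has {1,2,3,4}; col 3 has {3}; region has {1,2,3,4} → only 5 remains.
(5,3) = 2: row 5 has {1,3,4}; col 3 has {3,5}; region has {1,3} → only 2 remains.
(2,3) = 4: row 2 has {1,3,5}; col 3 has {2,3,5}; region has {1,3,5} → only 4 remains.
(3,1) = 4: row 3 has {2,3,5}; col 1 has {1,3}; region has {1,2,3} → only 4 remains.
(3,3) = 1: row 3 has {2,3,4,5}; col 3 has {2,3,4,5}; region has {2,3,4,5} → only 1 remains.
(5,1) = 5: row 5 has {1,2,3,4}; col 1 has {1,3,4}; region has {1,2,3,4} → only 5 remains.
(2,1) = 2: row 2 has {1,3,4,5}; col 1 has {1,3,4,5}; region has {1,3,4,5} → only 2 remains.

2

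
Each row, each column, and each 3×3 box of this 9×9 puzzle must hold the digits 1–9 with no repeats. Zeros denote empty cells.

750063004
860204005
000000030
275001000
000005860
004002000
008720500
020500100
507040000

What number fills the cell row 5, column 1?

row 2, column 3 = 3: in row 2, 3 can only go here (every other open cell in that row sees a 3).
row 3, column 5 = 5: in row 3, 5 can only go here (every other open cell in that row sees a 5).
row 4, column 4 = 6: in row 4, 6 can only go here (every other open cell in that row sees a 6).
row 4, column 5 = 8: in row 4, 8 can only go here (every other open cell in that row sees an 8).
row 5, column 9 = 2: in row 5, 2 can only go here (every other open cell in that row sees a 2).
row 5, column 4 = 4: in row 5, 4 can only go here (every other open cell in that row sees a 4).
row 5, column 5 = 7: in row 5, 7 can only go here (every other open cell in that row sees a 7).
row 6, column 8 = 5: in row 6, 5 can only go here (every other open cell in that row sees a 5).
row 6, column 1 = 6: in row 6, 6 can only go here (every other open cell in that row sees a 6).
row 6, column 2 = 8: in row 6, 8 can only go here (every other open cell in that row sees an 8).
row 6, column 9 = 1: in row 6, 1 can only go here (every other open cell in that row sees a 1).
row 6, column 7 = 7: in row 6, 7 can only go here (every other open cell in that row sees a 7).
row 2, column 7 = 9: row 2 has {2,3,4,5,6,8}; col 7 has {1,5,7,8}; box has {3,4,5} → only 9 remains.
row 1, column 7 = 2: row 1 has {3,4,5,6,7}; col 7 has {1,5,7,8,9}; box has {3,4,5,9} → only 2 remains.
row 2, column 5 = 1: row 2 has {2,3,4,5,6,8,9}; col 5 has {2,4,5,6,7,8}; box has {2,3,4,5,6} → only 1 remains.
row 2, column 8 = 7: row 2 has {1,2,3,4,5,6,8,9}; col 8 has {3,5,6}; box has {2,3,4,5,9} → only 7 remains.
row 3, column 7 = 6: row 3 has {3,5}; col 7 has {1,2,5,7,8,9}; box has {2,3,4,5,7,9} → only 6 remains.
row 3, column 9 = 8: row 3 has {3,5,6}; col 9 has {1,2,4,5}; box has {2,3,4,5,6,7,9} → only 8 remains.
row 9, column 7 = 3: row 9 has {4,5,7}; col 7 has {1,2,5,6,7,8,9}; box has {1,5} → only 3 remains.
row 1, column 8 = 1: row 1 has {2,3,4,5,6,7}; col 8 has {3,5,6,7}; box has {2,3,4,5,6,7,8,9} → only 1 remains.
row 3, column 4 = 9: row 3 has {3,5,6,8}; col 4 has {2,4,5,6,7}; box has {1,2,3,4,5,6} → only 9 remains.
row 3, column 6 = 7: row 3 has {3,5,6,8,9}; col 6 has {1,2,3,4,5}; box has {1,2,3,4,5,6,9} → only 7 remains.
row 4, column 7 = 4: row 4 has {1,2,5,6,7,8}; col 7 has {1,2,3,5,6,7,8,9}; box has {1,2,5,6,7,8} → only 4 remains.
row 4, column 8 = 9: row 4 has {1,2,4,5,6,7,8}; col 8 has {1,3,5,6,7}; box has {1,2,4,5,6,7,8} → only 9 remains.
row 4, column 9 = 3: row 4 has {1,2,4,5,6,7,8,9}; col 9 has {1,2,4,5,8}; box has {1,2,4,5,6,7,8,9} → only 3 remains.
row 6, column 4 = 3: row 6 has {1,2,4,5,6,7,8}; col 4 has {2,4,5,6,7,9}; box has {1,2,4,5,6,7,8} → only 3 remains.
row 6, column 5 = 9: row 6 has {1,2,3,4,5,6,7,8}; col 5 has {1,2,4,5,6,7,8}; box has {1,2,3,4,5,6,7,8} → only 9 remains.
row 7, column 8 = 4: row 7 has {2,5,7,8}; col 8 has {1,3,5,6,7,9}; box has {1,3,5} → only 4 remains.
row 8, column 5 = 3: row 8 has {1,2,5}; col 5 has {1,2,4,5,6,7,8,9}; box has {2,4,5,7} → only 3 remains.
row 8, column 8 = 8: row 8 has {1,2,3,5}; col 8 has {1,3,4,5,6,7,9}; box has {1,3,4,5} → only 8 remains.
row 9, column 8 = 2: row 9 has {3,4,5,7}; col 8 has {1,3,4,5,6,7,8,9}; box has {1,3,4,5,8} → only 2 remains.
row 1, column 3 = 9: row 1 has {1,2,3,4,5,6,7}; col 3 has {3,4,5,7,8}; box has {3,5,6,7,8} → only 9 remains.
row 1, column 4 = 8: row 1 has {1,2,3,4,5,6,7,9}; col 4 has {2,3,4,5,6,7,9}; box has {1,2,3,4,5,6,7,9} → only 8 remains.
row 5, column 3 = 1: row 5 has {2,4,5,6,7,8}; col 3 has {3,4,5,7,8,9}; box has {2,4,5,6,7,8} → only 1 remains.
row 8, column 3 = 6: row 8 has {1,2,3,5,8}; col 3 has {1,3,4,5,7,8,9}; box has {2,5,7,8} → only 6 remains.
row 8, column 6 = 9: row 8 has {1,2,3,5,6,8}; col 6 has {1,2,3,4,5,7}; box has {2,3,4,5,7} → only 9 remains.
row 8, column 9 = 7: row 8 has {1,2,3,5,6,8,9}; col 9 has {1,2,3,4,5,8}; box has {1,2,3,4,5,8} → only 7 remains.
row 9, column 4 = 1: row 9 has {2,3,4,5,7}; col 4 has {2,3,4,5,6,7,8,9}; box has {2,3,4,5,7,9} → only 1 remains.
row 3, column 3 = 2: row 3 has {3,5,6,7,8,9}; col 3 has {1,3,4,5,6,7,8,9}; box has {3,5,6,7,8,9} → only 2 remains.
row 7, column 6 = 6: row 7 has {2,4,5,7,8}; col 6 has {1,2,3,4,5,7,9}; box has {1,2,3,4,5,7,9} → only 6 remains.
row 7, column 9 = 9: row 7 has {2,4,5,6,7,8}; col 9 has {1,2,3,4,5,7,8}; box has {1,2,3,4,5,7,8} → only 9 remains.
row 8, column 1 = 4: row 8 has {1,2,3,5,6,7,8,9}; col 1 has {2,5,6,7,8}; box has {2,5,6,7,8} → only 4 remains.
row 9, column 2 = 9: row 9 has {1,2,3,4,5,7}; col 2 has {2,5,6,7,8}; box has {2,4,5,6,7,8} → only 9 remains.
row 9, column 6 = 8: row 9 has {1,2,3,4,5,7,9}; col 6 has {1,2,3,4,5,6,7,9}; box has {1,2,3,4,5,6,7,9} → only 8 remains.
row 9, column 9 = 6: row 9 has {1,2,3,4,5,7,8,9}; col 9 has {1,2,3,4,5,7,8,9}; box has {1,2,3,4,5,7,8,9} → only 6 remains.
row 3, column 1 = 1: row 3 has {2,3,5,6,7,8,9}; col 1 has {2,4,5,6,7,8}; box has {2,3,5,6,7,8,9} → only 1 remains.
row 3, column 2 = 4: row 3 has {1,2,3,5,6,7,8,9}; col 2 has {2,5,6,7,8,9}; box has {1,2,3,5,6,7,8,9} → only 4 remains.
row 5, column 2 = 3: row 5 has {1,2,4,5,6,7,8}; col 2 has {2,4,5,6,7,8,9}; box has {1,2,4,5,6,7,8} → only 3 remains.
row 7, column 1 = 3: row 7 has {2,4,5,6,7,8,9}; col 1 has {1,2,4,5,6,7,8}; box has {2,4,5,6,7,8,9} → only 3 remains.
row 7, column 2 = 1: row 7 has {2,3,4,5,6,7,8,9}; col 2 has {2,3,4,5,6,7,8,9}; box has {2,3,4,5,6,7,8,9} → only 1 remains.
row 5, column 1 = 9: row 5 has {1,2,3,4,5,6,7,8}; col 1 has {1,2,3,4,5,6,7,8}; box has {1,2,3,4,5,6,7,8} → only 9 remains.

9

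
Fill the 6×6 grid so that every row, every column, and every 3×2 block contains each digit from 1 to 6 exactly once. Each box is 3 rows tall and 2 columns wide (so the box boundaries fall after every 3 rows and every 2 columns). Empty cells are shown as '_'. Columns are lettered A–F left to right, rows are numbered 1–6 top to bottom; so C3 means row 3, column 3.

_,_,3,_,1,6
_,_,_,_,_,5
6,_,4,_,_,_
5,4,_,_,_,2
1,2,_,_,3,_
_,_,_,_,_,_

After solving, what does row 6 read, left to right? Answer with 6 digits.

B1 = 5: row 1 has {1,3,6}; col 2 has {2,4}; box has {6} → only 5 remains.
D1 = 2: row 1 has {1,3,5,6}; col 4 has {}; box has {3,4} → only 2 remains.
E3 = 2: row 3 has {4,6}; col 5 has {1,3}; box has {1,5,6} → only 2 remains.
F3 = 3: row 3 has {2,4,6}; col 6 has {2,5,6}; box has {1,2,5,6} → only 3 remains.
E4 = 6: row 4 has {2,4,5}; col 5 has {1,2,3}; box has {2,3} → only 6 remains.
F5 = 4: row 5 has {1,2,3}; col 6 has {2,3,5,6}; box has {2,3,6} → only 4 remains.
A6 = 3: row 6 has {}; col 1 has {1,5,6}; box has {1,2,4,5} → only 3 remains.
B6 = 6: row 6 has {3}; col 2 has {2,4,5}; box has {1,2,3,4,5} → only 6 remains.
E6 = 5: row 6 has {3,6}; col 5 has {1,2,3,6}; box has {2,3,4,6} → only 5 remains.
F6 = 1: row 6 has {3,5,6}; col 6 has {2,3,4,5,6}; box has {2,3,4,5,6} → only 1 remains.
A1 = 4: row 1 has {1,2,3,5,6}; col 1 has {1,3,5,6}; box has {5,6} → only 4 remains.
A2 = 2: row 2 has {5}; col 1 has {1,3,4,5,6}; box has {4,5,6} → only 2 remains.
E2 = 4: row 2 has {2,5}; col 5 has {1,2,3,5,6}; box has {1,2,3,5,6} → only 4 remains.
B3 = 1: row 3 has {2,3,4,6}; col 2 has {2,4,5,6}; box has {2,4,5,6} → only 1 remains.
D3 = 5: row 3 has {1,2,3,4,6}; col 4 has {2}; box has {2,3,4} → only 5 remains.
C4 = 1: row 4 has {2,4,5,6}; col 3 has {3,4}; box has {} → only 1 remains.
D4 = 3: row 4 has {1,2,4,5,6}; col 4 has {2,5}; box has {1} → only 3 remains.
D5 = 6: row 5 has {1,2,3,4}; col 4 has {2,3,5}; box has {1,3} → only 6 remains.
C6 = 2: row 6 has {1,3,5,6}; col 3 has {1,3,4}; box has {1,3,6} → only 2 remains.
D6 = 4: row 6 has {1,2,3,5,6}; col 4 has {2,3,5,6}; box has {1,2,3,6} → only 4 remains.

362451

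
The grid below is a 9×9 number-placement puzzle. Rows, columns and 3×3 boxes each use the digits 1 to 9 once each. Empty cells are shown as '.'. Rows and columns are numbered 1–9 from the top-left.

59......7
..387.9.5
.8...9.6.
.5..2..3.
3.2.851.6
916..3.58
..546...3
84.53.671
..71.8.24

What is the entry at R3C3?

R3C9 = 2 (sole candidate).
R4C9 = 9 (sole candidate).
R5C2 = 7 (sole candidate).
R5C4 = 9 (sole candidate).
R5C8 = 4 (sole candidate).
R6C4 = 7 (sole candidate).
R6C5 = 4 (sole candidate).
R6C7 = 2 (sole candidate).
R7C2 = 2 (sole candidate).
R7C6 = 7 (sole candidate).
R7C7 = 8 (sole candidate).
R7C8 = 9 (sole candidate).
R8C3 = 9 (sole candidate).
R8C6 = 2 (sole candidate).
R9C1 = 6 (sole candidate).
R9C2 = 3 (sole candidate).
R9C5 = 9 (sole candidate).
R9C7 = 5 (sole candidate).
R1C5 = 1 (sole candidate).
R1C8 = 8 (sole candidate).
R2C2 = 6 (sole candidate).
R2C6 = 4 (sole candidate).
R2C8 = 1 (sole candidate).
R3C4 = 3 (sole candidate).
R3C5 = 5 (sole candidate).
R3C7 = 4 (sole candidate).
R4C1 = 4 (sole candidate).
R4C3 = 8 (sole candidate).
R4C4 = 6 (sole candidate).
R4C6 = 1 (sole candidate).
R4C7 = 7 (sole candidate).
R7C1 = 1 (sole candidate).
R1C3 = 4 (sole candidate).
R1C4 = 2 (sole candidate).
R1C6 = 6 (sole candidate).
R1C7 = 3 (sole candidate).
R2C1 = 2 (sole candidate).
R3C1 = 7 (sole candidate).
R3C3 = 1: row 3 has {2,3,4,5,6,7,8,9}; col 3 has {2,3,4,5,6,7,8,9}; box has {2,3,4,5,6,7,8,9} → only 1 remains.

1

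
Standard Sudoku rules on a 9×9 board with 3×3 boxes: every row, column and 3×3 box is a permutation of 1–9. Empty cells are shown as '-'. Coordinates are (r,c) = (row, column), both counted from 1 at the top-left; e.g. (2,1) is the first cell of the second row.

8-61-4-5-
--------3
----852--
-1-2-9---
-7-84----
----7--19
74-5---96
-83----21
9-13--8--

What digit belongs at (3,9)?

4

(1,9) = 7: row 1 has {1,4,5,6,8}; col 9 has {1,3,6,9}; box has {2,3,5} → only 7 remains.
(3,9) = 4: row 3 has {2,5,8}; col 9 has {1,3,6,7,9}; box has {2,3,5,7} → only 4 remains.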